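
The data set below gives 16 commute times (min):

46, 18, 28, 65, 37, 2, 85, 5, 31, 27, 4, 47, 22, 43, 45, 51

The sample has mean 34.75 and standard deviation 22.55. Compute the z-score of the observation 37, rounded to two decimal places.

z = (37 − 34.75) / 22.55 = 0.10.

0.10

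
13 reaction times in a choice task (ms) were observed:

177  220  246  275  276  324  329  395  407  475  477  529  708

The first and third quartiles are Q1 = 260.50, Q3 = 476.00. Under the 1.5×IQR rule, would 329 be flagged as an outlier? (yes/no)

IQR = Q3 − Q1 = 476.00 − 260.50 = 215.50.
Lower fence = Q1 − 1.5·IQR = 260.50 − 323.25 = -62.75.
Upper fence = Q3 + 1.5·IQR = 476.00 + 323.25 = 799.25.
329 lies within [-62.75, 799.25].

no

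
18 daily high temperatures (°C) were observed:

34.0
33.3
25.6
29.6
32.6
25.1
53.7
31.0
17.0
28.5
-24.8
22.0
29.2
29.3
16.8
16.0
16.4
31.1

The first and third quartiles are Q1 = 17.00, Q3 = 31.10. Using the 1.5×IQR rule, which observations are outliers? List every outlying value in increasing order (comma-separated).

IQR = Q3 − Q1 = 31.10 − 17.00 = 14.10.
Lower fence = Q1 − 1.5·IQR = 17.00 − 21.15 = -4.15.
Upper fence = Q3 + 1.5·IQR = 31.10 + 21.15 = 52.25.
-24.8 < -4.15 → outlier.
53.7 > 52.25 → outlier.
All remaining values lie within [-4.15, 52.25].

-24.8, 53.7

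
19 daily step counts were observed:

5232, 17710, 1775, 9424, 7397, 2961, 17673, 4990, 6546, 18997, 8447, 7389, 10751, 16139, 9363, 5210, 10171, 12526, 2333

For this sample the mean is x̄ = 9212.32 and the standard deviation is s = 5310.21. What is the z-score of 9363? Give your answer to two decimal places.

z = (9363 − 9212.32) / 5310.21 = 0.03.

0.03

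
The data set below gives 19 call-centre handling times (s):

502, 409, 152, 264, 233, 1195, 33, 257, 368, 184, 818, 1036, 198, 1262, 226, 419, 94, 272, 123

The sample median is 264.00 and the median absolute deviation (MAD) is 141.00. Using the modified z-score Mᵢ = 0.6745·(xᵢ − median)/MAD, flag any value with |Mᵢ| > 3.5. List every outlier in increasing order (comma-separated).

1036, 1195, 1262

|Mᵢ| > 3.5 ⇔ |xᵢ − 264.00| > 3.5·141.00/0.6745 = 731.65.
So outliers lie outside [-467.65, 995.65].
1036: M = 3.69 → outlier.
1195: M = 4.45 → outlier.
1262: M = 4.77 → outlier.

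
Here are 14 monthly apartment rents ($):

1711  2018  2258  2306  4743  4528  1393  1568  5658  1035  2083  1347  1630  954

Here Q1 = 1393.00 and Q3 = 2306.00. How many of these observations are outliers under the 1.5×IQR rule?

IQR = 913.00; fences at 1393.00 − 1369.50 = 23.50 and 2306.00 + 1369.50 = 3675.50.
Outside the cutoffs: 4528, 4743, 5658.

3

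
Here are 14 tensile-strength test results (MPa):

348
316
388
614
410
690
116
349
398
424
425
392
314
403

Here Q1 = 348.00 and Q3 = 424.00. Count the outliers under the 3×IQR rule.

2

IQR = 76.00; fences at 348.00 − 228.00 = 120.00 and 424.00 + 228.00 = 652.00.
Outside the cutoffs: 116, 690.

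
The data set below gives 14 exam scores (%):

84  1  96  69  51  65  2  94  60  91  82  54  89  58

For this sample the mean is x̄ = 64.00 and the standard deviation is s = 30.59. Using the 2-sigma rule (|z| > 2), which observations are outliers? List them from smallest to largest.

1, 2

Cutoffs at x̄ ± 2s: 64.00 ± 2·30.59 = [2.82, 125.18].
1: z = -2.06, |z| > 2 → outlier.
2: z = -2.03, |z| > 2 → outlier.
Every other value lies within [2.82, 125.18].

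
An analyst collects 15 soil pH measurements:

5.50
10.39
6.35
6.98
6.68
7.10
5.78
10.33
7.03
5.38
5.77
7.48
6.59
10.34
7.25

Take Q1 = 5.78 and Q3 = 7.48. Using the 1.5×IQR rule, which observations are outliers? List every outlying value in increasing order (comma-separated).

IQR = Q3 − Q1 = 7.48 − 5.78 = 1.70.
Lower fence = Q1 − 1.5·IQR = 5.78 − 2.55 = 3.23.
Upper fence = Q3 + 1.5·IQR = 7.48 + 2.55 = 10.03.
10.33 > 10.03 → outlier.
10.34 > 10.03 → outlier.
10.39 > 10.03 → outlier.
All remaining values lie within [3.23, 10.03].

10.33, 10.34, 10.39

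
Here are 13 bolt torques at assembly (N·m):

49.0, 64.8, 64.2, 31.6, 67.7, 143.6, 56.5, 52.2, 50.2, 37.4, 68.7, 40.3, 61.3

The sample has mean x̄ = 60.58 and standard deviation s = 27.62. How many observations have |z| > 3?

Cutoffs: x̄ ± 3s = [-22.28, 143.44].
Outside the cutoffs: 143.6.

1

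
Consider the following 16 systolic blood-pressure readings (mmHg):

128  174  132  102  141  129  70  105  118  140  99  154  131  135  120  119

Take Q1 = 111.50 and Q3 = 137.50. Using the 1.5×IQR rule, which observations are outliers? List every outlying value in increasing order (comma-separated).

IQR = Q3 − Q1 = 137.50 − 111.50 = 26.00.
Lower fence = Q1 − 1.5·IQR = 111.50 − 39.00 = 72.50.
Upper fence = Q3 + 1.5·IQR = 137.50 + 39.00 = 176.50.
70 < 72.50 → outlier.
All remaining values lie within [72.50, 176.50].

70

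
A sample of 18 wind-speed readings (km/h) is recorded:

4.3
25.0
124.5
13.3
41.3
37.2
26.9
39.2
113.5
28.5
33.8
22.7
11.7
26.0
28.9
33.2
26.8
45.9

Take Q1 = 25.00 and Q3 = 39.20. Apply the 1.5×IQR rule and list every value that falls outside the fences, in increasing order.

113.5, 124.5

IQR = Q3 − Q1 = 39.20 − 25.00 = 14.20.
Lower fence = Q1 − 1.5·IQR = 25.00 − 21.30 = 3.70.
Upper fence = Q3 + 1.5·IQR = 39.20 + 21.30 = 60.50.
113.5 > 60.50 → outlier.
124.5 > 60.50 → outlier.
All remaining values lie within [3.70, 60.50].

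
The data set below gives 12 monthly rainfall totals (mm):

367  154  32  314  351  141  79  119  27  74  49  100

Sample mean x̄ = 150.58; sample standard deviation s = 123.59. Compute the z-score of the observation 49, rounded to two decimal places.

z = (49 − 150.58) / 123.59 = -0.82.

-0.82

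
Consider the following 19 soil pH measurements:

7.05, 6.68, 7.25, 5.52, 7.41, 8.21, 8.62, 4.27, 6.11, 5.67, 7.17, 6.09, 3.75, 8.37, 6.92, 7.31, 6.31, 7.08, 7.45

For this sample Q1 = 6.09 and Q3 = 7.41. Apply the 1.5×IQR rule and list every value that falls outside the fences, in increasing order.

IQR = Q3 − Q1 = 7.41 − 6.09 = 1.32.
Lower fence = Q1 − 1.5·IQR = 6.09 − 1.98 = 4.11.
Upper fence = Q3 + 1.5·IQR = 7.41 + 1.98 = 9.39.
3.75 < 4.11 → outlier.
All remaining values lie within [4.11, 9.39].

3.75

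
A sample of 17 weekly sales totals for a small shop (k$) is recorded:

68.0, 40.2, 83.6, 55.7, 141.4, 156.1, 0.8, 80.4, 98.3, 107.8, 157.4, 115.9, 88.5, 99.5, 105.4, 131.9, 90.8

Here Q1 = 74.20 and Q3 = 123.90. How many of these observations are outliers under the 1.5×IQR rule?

0

IQR = 49.70; fences at 74.20 − 74.55 = -0.35 and 123.90 + 74.55 = 198.45.
Every value lies within the cutoffs.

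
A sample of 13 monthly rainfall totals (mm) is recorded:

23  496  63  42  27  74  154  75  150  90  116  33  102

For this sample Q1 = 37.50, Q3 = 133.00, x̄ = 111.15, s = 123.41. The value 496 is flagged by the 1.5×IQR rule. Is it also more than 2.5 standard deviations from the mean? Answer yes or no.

z = (496 − 111.15) / 123.41 = 3.12.
|z| = 3.12 > 2.5.

yes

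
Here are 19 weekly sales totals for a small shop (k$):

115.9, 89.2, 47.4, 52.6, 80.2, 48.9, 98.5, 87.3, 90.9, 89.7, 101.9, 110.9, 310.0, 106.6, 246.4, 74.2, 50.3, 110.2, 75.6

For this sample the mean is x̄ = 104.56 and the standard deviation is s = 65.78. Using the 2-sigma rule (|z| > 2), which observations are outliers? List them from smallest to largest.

246.4, 310.0

Cutoffs at x̄ ± 2s: 104.56 ± 2·65.78 = [-27.00, 236.12].
246.4: z = 2.16, |z| > 2 → outlier.
310.0: z = 3.12, |z| > 2 → outlier.
Every other value lies within [-27.00, 236.12].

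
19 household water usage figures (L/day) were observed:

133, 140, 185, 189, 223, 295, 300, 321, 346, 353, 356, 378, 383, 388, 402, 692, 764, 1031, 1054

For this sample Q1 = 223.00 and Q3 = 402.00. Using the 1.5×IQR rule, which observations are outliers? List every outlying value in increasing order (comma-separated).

692, 764, 1031, 1054

IQR = Q3 − Q1 = 402.00 − 223.00 = 179.00.
Lower fence = Q1 − 1.5·IQR = 223.00 − 268.50 = -45.50.
Upper fence = Q3 + 1.5·IQR = 402.00 + 268.50 = 670.50.
692 > 670.50 → outlier.
764 > 670.50 → outlier.
1031 > 670.50 → outlier.
1054 > 670.50 → outlier.
All remaining values lie within [-45.50, 670.50].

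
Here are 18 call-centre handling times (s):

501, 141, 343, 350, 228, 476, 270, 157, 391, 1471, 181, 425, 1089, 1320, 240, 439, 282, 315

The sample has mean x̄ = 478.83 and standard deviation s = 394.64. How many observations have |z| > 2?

Cutoffs: x̄ ± 2s = [-310.45, 1268.11].
Outside the cutoffs: 1320, 1471.

2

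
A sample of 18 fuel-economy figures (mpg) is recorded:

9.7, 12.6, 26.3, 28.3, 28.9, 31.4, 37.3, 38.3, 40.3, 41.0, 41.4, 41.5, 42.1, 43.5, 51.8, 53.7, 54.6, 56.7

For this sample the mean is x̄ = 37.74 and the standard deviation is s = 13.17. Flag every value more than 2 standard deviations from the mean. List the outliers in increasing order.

9.7

Cutoffs at x̄ ± 2s: 37.74 ± 2·13.17 = [11.40, 64.08].
9.7: z = -2.13, |z| > 2 → outlier.
Every other value lies within [11.40, 64.08].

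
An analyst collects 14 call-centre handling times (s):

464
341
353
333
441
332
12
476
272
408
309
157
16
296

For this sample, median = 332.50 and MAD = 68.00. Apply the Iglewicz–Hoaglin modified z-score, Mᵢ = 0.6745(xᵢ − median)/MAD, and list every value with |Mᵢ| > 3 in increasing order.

12, 16

|Mᵢ| > 3 ⇔ |xᵢ − 332.50| > 3·68.00/0.6745 = 302.45.
So outliers lie outside [30.05, 634.95].
12: M = -3.18 → outlier.
16: M = -3.14 → outlier.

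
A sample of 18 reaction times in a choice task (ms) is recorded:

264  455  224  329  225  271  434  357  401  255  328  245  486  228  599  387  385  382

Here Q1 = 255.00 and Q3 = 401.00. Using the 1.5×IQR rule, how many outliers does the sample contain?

IQR = 146.00; fences at 255.00 − 219.00 = 36.00 and 401.00 + 219.00 = 620.00.
Every value lies within the cutoffs.

0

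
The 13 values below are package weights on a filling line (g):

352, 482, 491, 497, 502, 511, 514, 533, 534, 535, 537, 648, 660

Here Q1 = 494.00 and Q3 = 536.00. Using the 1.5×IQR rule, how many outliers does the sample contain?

IQR = 42.00; fences at 494.00 − 63.00 = 431.00 and 536.00 + 63.00 = 599.00.
Outside the cutoffs: 352, 648, 660.

3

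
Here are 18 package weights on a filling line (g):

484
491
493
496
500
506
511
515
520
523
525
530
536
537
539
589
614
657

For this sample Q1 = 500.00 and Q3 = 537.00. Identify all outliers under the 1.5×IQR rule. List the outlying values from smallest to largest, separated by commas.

614, 657

IQR = Q3 − Q1 = 537.00 − 500.00 = 37.00.
Lower fence = Q1 − 1.5·IQR = 500.00 − 55.50 = 444.50.
Upper fence = Q3 + 1.5·IQR = 537.00 + 55.50 = 592.50.
614 > 592.50 → outlier.
657 > 592.50 → outlier.
All remaining values lie within [444.50, 592.50].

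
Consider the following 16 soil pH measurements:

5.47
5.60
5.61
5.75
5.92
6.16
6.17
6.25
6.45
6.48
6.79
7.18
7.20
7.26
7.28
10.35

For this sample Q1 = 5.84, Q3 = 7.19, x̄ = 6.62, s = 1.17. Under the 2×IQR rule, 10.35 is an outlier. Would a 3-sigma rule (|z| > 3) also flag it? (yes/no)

yes

z = (10.35 − 6.62) / 1.17 = 3.19.
|z| = 3.19 > 3.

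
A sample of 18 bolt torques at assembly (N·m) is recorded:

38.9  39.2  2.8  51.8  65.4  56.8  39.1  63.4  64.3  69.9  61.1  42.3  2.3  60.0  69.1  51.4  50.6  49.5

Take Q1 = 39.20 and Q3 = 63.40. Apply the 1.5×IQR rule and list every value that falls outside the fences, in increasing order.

2.3, 2.8

IQR = Q3 − Q1 = 63.40 − 39.20 = 24.20.
Lower fence = Q1 − 1.5·IQR = 39.20 − 36.30 = 2.90.
Upper fence = Q3 + 1.5·IQR = 63.40 + 36.30 = 99.70.
2.3 < 2.90 → outlier.
2.8 < 2.90 → outlier.
All remaining values lie within [2.90, 99.70].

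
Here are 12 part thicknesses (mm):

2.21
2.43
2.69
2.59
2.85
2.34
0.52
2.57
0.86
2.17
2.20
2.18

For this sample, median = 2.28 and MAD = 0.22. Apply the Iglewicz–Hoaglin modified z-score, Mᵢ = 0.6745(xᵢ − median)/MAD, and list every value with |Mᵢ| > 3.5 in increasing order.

|Mᵢ| > 3.5 ⇔ |xᵢ − 2.28| > 3.5·0.22/0.6745 = 1.14.
So outliers lie outside [1.14, 3.42].
0.52: M = -5.40 → outlier.
0.86: M = -4.35 → outlier.

0.52, 0.86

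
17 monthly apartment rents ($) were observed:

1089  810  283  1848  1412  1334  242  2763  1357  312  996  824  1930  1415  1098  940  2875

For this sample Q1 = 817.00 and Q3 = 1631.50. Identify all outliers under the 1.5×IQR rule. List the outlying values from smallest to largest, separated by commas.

2875

IQR = Q3 − Q1 = 1631.50 − 817.00 = 814.50.
Lower fence = Q1 − 1.5·IQR = 817.00 − 1221.75 = -404.75.
Upper fence = Q3 + 1.5·IQR = 1631.50 + 1221.75 = 2853.25.
2875 > 2853.25 → outlier.
All remaining values lie within [-404.75, 2853.25].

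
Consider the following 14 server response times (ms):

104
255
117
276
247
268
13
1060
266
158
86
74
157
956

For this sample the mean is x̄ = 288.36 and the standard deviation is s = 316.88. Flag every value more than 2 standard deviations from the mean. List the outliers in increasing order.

Cutoffs at x̄ ± 2s: 288.36 ± 2·316.88 = [-345.40, 922.12].
956: z = 2.11, |z| > 2 → outlier.
1060: z = 2.44, |z| > 2 → outlier.
Every other value lies within [-345.40, 922.12].

956, 1060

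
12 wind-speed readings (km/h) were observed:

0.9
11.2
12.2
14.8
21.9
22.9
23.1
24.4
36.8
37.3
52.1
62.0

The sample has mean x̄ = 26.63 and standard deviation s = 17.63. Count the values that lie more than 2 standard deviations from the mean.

Cutoffs: x̄ ± 2s = [-8.63, 61.89].
Outside the cutoffs: 62.0.

1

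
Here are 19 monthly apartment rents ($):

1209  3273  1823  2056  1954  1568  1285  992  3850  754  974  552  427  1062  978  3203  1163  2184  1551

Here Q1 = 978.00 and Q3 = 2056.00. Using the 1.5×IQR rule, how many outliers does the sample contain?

IQR = 1078.00; fences at 978.00 − 1617.00 = -639.00 and 2056.00 + 1617.00 = 3673.00.
Outside the cutoffs: 3850.

1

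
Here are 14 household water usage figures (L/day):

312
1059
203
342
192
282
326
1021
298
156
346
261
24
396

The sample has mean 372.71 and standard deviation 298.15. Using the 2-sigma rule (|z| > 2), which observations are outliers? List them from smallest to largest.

Cutoffs at x̄ ± 2s: 372.71 ± 2·298.15 = [-223.59, 969.01].
1021: z = 2.17, |z| > 2 → outlier.
1059: z = 2.30, |z| > 2 → outlier.
Every other value lies within [-223.59, 969.01].

1021, 1059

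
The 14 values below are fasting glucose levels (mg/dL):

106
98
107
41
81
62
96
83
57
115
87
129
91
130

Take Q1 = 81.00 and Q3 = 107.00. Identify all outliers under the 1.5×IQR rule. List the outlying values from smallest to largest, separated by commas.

41

IQR = Q3 − Q1 = 107.00 − 81.00 = 26.00.
Lower fence = Q1 − 1.5·IQR = 81.00 − 39.00 = 42.00.
Upper fence = Q3 + 1.5·IQR = 107.00 + 39.00 = 146.00.
41 < 42.00 → outlier.
All remaining values lie within [42.00, 146.00].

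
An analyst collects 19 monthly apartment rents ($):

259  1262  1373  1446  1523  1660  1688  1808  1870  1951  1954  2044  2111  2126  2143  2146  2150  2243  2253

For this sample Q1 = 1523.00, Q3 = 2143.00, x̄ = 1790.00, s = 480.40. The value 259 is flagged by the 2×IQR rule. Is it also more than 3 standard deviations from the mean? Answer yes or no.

yes

z = (259 − 1790.00) / 480.40 = -3.19.
|z| = 3.19 > 3.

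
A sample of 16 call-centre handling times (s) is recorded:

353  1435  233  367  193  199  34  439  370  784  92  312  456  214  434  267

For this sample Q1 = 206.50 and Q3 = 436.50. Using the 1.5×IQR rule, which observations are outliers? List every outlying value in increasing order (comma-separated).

784, 1435

IQR = Q3 − Q1 = 436.50 − 206.50 = 230.00.
Lower fence = Q1 − 1.5·IQR = 206.50 − 345.00 = -138.50.
Upper fence = Q3 + 1.5·IQR = 436.50 + 345.00 = 781.50.
784 > 781.50 → outlier.
1435 > 781.50 → outlier.
All remaining values lie within [-138.50, 781.50].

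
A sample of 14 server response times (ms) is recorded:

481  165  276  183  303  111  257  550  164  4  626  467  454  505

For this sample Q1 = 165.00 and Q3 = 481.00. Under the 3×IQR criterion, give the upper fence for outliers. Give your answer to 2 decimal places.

IQR = Q3 − Q1 = 481.00 − 165.00 = 316.00.
Lower fence = Q1 − 3·IQR = 165.00 − 948.00 = -783.00.
Upper fence = Q3 + 3·IQR = 481.00 + 948.00 = 1429.00.

1429.00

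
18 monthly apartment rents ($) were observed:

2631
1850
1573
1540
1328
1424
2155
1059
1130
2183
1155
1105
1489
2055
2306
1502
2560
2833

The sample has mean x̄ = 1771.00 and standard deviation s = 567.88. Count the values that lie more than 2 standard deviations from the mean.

0

Cutoffs: x̄ ± 2s = [635.24, 2906.76].
Every value lies within the cutoffs.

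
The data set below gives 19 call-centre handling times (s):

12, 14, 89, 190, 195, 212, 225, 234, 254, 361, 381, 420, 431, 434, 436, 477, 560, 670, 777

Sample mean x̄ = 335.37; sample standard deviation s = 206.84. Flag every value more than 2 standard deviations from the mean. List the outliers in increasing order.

Cutoffs at x̄ ± 2s: 335.37 ± 2·206.84 = [-78.31, 749.05].
777: z = 2.14, |z| > 2 → outlier.
Every other value lies within [-78.31, 749.05].

777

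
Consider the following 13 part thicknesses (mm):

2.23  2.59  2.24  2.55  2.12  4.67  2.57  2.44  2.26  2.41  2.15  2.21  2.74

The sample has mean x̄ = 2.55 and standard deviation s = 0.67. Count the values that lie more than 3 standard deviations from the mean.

Cutoffs: x̄ ± 3s = [0.54, 4.56].
Outside the cutoffs: 4.67.

1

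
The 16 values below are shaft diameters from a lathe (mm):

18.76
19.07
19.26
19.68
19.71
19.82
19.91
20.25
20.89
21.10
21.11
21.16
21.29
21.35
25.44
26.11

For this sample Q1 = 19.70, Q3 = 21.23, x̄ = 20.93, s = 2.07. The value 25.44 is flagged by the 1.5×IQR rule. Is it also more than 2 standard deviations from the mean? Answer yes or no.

z = (25.44 − 20.93) / 2.07 = 2.18.
|z| = 2.18 > 2.

yes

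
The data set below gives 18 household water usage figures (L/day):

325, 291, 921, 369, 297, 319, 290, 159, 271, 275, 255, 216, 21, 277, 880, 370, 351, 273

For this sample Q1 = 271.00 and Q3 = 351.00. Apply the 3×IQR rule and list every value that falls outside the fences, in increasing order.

21, 880, 921

IQR = Q3 − Q1 = 351.00 − 271.00 = 80.00.
Lower fence = Q1 − 3·IQR = 271.00 − 240.00 = 31.00.
Upper fence = Q3 + 3·IQR = 351.00 + 240.00 = 591.00.
21 < 31.00 → outlier.
880 > 591.00 → outlier.
921 > 591.00 → outlier.
All remaining values lie within [31.00, 591.00].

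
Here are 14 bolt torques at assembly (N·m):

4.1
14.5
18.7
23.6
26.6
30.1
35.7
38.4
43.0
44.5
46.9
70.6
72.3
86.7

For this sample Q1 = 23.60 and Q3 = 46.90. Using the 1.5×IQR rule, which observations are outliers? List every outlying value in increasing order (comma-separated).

IQR = Q3 − Q1 = 46.90 − 23.60 = 23.30.
Lower fence = Q1 − 1.5·IQR = 23.60 − 34.95 = -11.35.
Upper fence = Q3 + 1.5·IQR = 46.90 + 34.95 = 81.85.
86.7 > 81.85 → outlier.
All remaining values lie within [-11.35, 81.85].

86.7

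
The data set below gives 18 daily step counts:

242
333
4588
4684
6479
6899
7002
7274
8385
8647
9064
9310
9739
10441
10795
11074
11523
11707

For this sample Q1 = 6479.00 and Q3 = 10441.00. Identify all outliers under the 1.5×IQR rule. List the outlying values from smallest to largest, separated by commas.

242, 333

IQR = Q3 − Q1 = 10441.00 − 6479.00 = 3962.00.
Lower fence = Q1 − 1.5·IQR = 6479.00 − 5943.00 = 536.00.
Upper fence = Q3 + 1.5·IQR = 10441.00 + 5943.00 = 16384.00.
242 < 536.00 → outlier.
333 < 536.00 → outlier.
All remaining values lie within [536.00, 16384.00].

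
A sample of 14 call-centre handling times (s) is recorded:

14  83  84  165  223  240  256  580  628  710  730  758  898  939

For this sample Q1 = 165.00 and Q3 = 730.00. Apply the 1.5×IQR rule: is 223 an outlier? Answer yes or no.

no

IQR = Q3 − Q1 = 730.00 − 165.00 = 565.00.
Lower fence = Q1 − 1.5·IQR = 165.00 − 847.50 = -682.50.
Upper fence = Q3 + 1.5·IQR = 730.00 + 847.50 = 1577.50.
223 lies within [-682.50, 1577.50].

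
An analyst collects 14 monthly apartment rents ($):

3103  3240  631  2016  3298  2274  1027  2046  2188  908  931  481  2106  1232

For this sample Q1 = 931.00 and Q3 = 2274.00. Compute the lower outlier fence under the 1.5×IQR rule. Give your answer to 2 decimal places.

-1083.50

IQR = Q3 − Q1 = 2274.00 − 931.00 = 1343.00.
Lower fence = Q1 − 1.5·IQR = 931.00 − 2014.50 = -1083.50.
Upper fence = Q3 + 1.5·IQR = 2274.00 + 2014.50 = 4288.50.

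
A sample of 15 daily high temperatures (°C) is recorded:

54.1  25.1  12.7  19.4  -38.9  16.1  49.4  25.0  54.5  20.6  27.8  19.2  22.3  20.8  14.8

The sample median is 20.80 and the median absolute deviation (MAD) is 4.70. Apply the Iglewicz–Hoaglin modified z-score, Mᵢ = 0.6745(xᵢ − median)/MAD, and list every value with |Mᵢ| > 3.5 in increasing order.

|Mᵢ| > 3.5 ⇔ |xᵢ − 20.80| > 3.5·4.70/0.6745 = 24.39.
So outliers lie outside [-3.59, 45.19].
-38.9: M = -8.57 → outlier.
49.4: M = 4.10 → outlier.
54.1: M = 4.78 → outlier.
54.5: M = 4.84 → outlier.

-38.9, 49.4, 54.1, 54.5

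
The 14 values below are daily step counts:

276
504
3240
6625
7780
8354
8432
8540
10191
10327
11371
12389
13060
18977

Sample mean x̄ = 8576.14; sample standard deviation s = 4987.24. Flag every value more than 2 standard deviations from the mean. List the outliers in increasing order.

Cutoffs at x̄ ± 2s: 8576.14 ± 2·4987.24 = [-1398.34, 18550.62].
18977: z = 2.09, |z| > 2 → outlier.
Every other value lies within [-1398.34, 18550.62].

18977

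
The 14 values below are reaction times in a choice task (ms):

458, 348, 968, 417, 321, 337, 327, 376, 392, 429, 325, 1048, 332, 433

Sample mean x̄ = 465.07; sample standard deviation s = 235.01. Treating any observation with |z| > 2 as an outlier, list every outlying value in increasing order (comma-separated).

Cutoffs at x̄ ± 2s: 465.07 ± 2·235.01 = [-4.95, 935.09].
968: z = 2.14, |z| > 2 → outlier.
1048: z = 2.48, |z| > 2 → outlier.
Every other value lies within [-4.95, 935.09].

968, 1048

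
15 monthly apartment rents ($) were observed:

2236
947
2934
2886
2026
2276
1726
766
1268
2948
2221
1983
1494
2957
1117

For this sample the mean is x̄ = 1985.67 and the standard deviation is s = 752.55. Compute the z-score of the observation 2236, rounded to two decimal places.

0.33

z = (2236 − 1985.67) / 752.55 = 0.33.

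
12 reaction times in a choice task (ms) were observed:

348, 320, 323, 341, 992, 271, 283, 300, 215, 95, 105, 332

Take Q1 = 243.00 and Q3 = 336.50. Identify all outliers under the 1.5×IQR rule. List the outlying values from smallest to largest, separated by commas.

95, 992

IQR = Q3 − Q1 = 336.50 − 243.00 = 93.50.
Lower fence = Q1 − 1.5·IQR = 243.00 − 140.25 = 102.75.
Upper fence = Q3 + 1.5·IQR = 336.50 + 140.25 = 476.75.
95 < 102.75 → outlier.
992 > 476.75 → outlier.
All remaining values lie within [102.75, 476.75].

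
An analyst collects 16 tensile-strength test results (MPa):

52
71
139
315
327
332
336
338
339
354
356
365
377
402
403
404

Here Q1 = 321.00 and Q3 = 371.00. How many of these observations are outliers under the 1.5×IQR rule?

3

IQR = 50.00; fences at 321.00 − 75.00 = 246.00 and 371.00 + 75.00 = 446.00.
Outside the cutoffs: 52, 71, 139.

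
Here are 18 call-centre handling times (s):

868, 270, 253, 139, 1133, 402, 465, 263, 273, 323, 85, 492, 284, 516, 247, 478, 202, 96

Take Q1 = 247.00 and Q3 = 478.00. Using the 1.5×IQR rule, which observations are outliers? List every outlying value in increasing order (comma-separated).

868, 1133

IQR = Q3 − Q1 = 478.00 − 247.00 = 231.00.
Lower fence = Q1 − 1.5·IQR = 247.00 − 346.50 = -99.50.
Upper fence = Q3 + 1.5·IQR = 478.00 + 346.50 = 824.50.
868 > 824.50 → outlier.
1133 > 824.50 → outlier.
All remaining values lie within [-99.50, 824.50].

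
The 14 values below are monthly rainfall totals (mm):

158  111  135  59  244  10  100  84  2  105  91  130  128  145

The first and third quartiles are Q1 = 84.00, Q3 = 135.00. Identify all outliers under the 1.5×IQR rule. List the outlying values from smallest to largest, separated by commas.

IQR = Q3 − Q1 = 135.00 − 84.00 = 51.00.
Lower fence = Q1 − 1.5·IQR = 84.00 − 76.50 = 7.50.
Upper fence = Q3 + 1.5·IQR = 135.00 + 76.50 = 211.50.
2 < 7.50 → outlier.
244 > 211.50 → outlier.
All remaining values lie within [7.50, 211.50].

2, 244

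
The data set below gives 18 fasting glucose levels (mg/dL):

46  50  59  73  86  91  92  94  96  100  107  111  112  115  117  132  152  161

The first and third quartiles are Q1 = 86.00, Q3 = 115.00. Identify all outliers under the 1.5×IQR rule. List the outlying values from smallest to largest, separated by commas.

161

IQR = Q3 − Q1 = 115.00 − 86.00 = 29.00.
Lower fence = Q1 − 1.5·IQR = 86.00 − 43.50 = 42.50.
Upper fence = Q3 + 1.5·IQR = 115.00 + 43.50 = 158.50.
161 > 158.50 → outlier.
All remaining values lie within [42.50, 158.50].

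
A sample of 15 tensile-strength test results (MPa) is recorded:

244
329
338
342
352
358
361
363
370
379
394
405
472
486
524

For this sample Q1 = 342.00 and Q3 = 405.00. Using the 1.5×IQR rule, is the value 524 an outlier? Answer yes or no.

IQR = Q3 − Q1 = 405.00 − 342.00 = 63.00.
Lower fence = Q1 − 1.5·IQR = 342.00 − 94.50 = 247.50.
Upper fence = Q3 + 1.5·IQR = 405.00 + 94.50 = 499.50.
524 lies above the upper fence.

yes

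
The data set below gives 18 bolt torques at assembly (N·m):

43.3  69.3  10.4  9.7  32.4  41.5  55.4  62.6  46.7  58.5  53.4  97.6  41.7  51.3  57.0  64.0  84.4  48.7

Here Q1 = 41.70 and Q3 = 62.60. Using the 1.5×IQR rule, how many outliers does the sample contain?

IQR = 20.90; fences at 41.70 − 31.35 = 10.35 and 62.60 + 31.35 = 93.95.
Outside the cutoffs: 9.7, 97.6.

2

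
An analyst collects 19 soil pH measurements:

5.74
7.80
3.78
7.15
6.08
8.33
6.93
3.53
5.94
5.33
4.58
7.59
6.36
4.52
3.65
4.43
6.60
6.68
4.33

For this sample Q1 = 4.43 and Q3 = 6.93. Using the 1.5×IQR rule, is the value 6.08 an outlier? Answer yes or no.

IQR = Q3 − Q1 = 6.93 − 4.43 = 2.50.
Lower fence = Q1 − 1.5·IQR = 4.43 − 3.75 = 0.68.
Upper fence = Q3 + 1.5·IQR = 6.93 + 3.75 = 10.68.
6.08 lies within [0.68, 10.68].

no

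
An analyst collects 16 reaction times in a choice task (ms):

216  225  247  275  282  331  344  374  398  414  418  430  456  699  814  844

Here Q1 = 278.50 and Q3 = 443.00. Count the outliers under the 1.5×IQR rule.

IQR = 164.50; fences at 278.50 − 246.75 = 31.75 and 443.00 + 246.75 = 689.75.
Outside the cutoffs: 699, 814, 844.

3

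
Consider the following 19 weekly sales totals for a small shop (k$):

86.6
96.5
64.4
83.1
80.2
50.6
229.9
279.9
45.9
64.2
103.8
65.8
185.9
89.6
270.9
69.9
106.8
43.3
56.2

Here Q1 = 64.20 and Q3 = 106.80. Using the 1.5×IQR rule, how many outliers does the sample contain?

IQR = 42.60; fences at 64.20 − 63.90 = 0.30 and 106.80 + 63.90 = 170.70.
Outside the cutoffs: 185.9, 229.9, 270.9, 279.9.

4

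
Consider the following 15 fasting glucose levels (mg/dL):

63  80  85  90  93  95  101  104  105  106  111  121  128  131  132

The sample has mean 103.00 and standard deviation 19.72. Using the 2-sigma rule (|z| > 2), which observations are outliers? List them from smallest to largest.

63

Cutoffs at x̄ ± 2s: 103.00 ± 2·19.72 = [63.56, 142.44].
63: z = -2.03, |z| > 2 → outlier.
Every other value lies within [63.56, 142.44].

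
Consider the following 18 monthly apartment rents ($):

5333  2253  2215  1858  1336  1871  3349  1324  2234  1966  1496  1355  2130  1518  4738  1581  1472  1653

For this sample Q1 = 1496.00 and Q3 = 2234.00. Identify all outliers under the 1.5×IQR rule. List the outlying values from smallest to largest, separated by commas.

3349, 4738, 5333

IQR = Q3 − Q1 = 2234.00 − 1496.00 = 738.00.
Lower fence = Q1 − 1.5·IQR = 1496.00 − 1107.00 = 389.00.
Upper fence = Q3 + 1.5·IQR = 2234.00 + 1107.00 = 3341.00.
3349 > 3341.00 → outlier.
4738 > 3341.00 → outlier.
5333 > 3341.00 → outlier.
All remaining values lie within [389.00, 3341.00].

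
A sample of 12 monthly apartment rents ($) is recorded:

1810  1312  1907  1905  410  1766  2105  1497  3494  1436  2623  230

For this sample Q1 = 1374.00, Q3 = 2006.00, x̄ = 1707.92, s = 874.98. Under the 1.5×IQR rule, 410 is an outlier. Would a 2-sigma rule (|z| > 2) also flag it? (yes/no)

z = (410 − 1707.92) / 874.98 = -1.48.
|z| = 1.48 ≤ 2.

no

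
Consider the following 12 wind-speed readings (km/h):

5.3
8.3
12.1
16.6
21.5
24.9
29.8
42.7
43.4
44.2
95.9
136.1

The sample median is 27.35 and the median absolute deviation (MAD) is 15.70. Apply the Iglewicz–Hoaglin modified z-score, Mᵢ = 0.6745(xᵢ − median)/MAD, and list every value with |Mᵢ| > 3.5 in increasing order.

136.1

|Mᵢ| > 3.5 ⇔ |xᵢ − 27.35| > 3.5·15.70/0.6745 = 81.47.
So outliers lie outside [-54.12, 108.82].
136.1: M = 4.67 → outlier.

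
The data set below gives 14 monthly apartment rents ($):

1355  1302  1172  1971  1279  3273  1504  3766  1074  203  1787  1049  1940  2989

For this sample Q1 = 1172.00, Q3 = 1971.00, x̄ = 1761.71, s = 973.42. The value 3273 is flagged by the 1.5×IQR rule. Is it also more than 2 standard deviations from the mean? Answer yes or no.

no

z = (3273 − 1761.71) / 973.42 = 1.55.
|z| = 1.55 ≤ 2.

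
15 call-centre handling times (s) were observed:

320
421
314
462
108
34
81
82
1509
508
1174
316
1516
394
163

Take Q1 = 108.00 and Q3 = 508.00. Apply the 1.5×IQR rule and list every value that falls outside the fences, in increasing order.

1174, 1509, 1516

IQR = Q3 − Q1 = 508.00 − 108.00 = 400.00.
Lower fence = Q1 − 1.5·IQR = 108.00 − 600.00 = -492.00.
Upper fence = Q3 + 1.5·IQR = 508.00 + 600.00 = 1108.00.
1174 > 1108.00 → outlier.
1509 > 1108.00 → outlier.
1516 > 1108.00 → outlier.
All remaining values lie within [-492.00, 1108.00].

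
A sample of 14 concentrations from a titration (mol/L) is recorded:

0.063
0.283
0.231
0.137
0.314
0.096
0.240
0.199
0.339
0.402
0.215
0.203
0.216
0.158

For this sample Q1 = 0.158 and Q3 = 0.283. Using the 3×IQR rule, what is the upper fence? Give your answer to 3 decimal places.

0.658

IQR = Q3 − Q1 = 0.283 − 0.158 = 0.125.
Lower fence = Q1 − 3·IQR = 0.158 − 0.375 = -0.217.
Upper fence = Q3 + 3·IQR = 0.283 + 0.375 = 0.658.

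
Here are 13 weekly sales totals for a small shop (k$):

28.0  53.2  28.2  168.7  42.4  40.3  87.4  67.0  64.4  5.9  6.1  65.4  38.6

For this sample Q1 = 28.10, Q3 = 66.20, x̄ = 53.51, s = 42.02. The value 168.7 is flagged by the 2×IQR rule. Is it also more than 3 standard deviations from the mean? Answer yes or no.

z = (168.7 − 53.51) / 42.02 = 2.74.
|z| = 2.74 ≤ 3.

no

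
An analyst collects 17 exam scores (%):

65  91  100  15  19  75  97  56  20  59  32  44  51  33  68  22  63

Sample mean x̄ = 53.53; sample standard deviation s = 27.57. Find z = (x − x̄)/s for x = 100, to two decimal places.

z = (100 − 53.53) / 27.57 = 1.69.

1.69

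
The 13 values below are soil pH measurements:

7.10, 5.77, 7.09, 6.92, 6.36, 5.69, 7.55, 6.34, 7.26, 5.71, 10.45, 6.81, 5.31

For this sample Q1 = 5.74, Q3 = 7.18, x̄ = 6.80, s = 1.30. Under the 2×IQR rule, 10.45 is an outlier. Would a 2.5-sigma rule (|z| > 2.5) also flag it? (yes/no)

yes

z = (10.45 − 6.80) / 1.30 = 2.81.
|z| = 2.81 > 2.5.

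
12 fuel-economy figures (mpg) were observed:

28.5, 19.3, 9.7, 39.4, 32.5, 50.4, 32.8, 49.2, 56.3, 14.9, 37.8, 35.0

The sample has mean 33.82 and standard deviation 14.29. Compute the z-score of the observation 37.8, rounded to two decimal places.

0.28

z = (37.8 − 33.82) / 14.29 = 0.28.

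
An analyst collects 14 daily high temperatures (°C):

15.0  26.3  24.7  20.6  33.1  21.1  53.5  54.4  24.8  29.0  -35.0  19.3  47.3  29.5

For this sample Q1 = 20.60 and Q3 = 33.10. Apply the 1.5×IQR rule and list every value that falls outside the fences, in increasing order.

-35.0, 53.5, 54.4

IQR = Q3 − Q1 = 33.10 − 20.60 = 12.50.
Lower fence = Q1 − 1.5·IQR = 20.60 − 18.75 = 1.85.
Upper fence = Q3 + 1.5·IQR = 33.10 + 18.75 = 51.85.
-35.0 < 1.85 → outlier.
53.5 > 51.85 → outlier.
54.4 > 51.85 → outlier.
All remaining values lie within [1.85, 51.85].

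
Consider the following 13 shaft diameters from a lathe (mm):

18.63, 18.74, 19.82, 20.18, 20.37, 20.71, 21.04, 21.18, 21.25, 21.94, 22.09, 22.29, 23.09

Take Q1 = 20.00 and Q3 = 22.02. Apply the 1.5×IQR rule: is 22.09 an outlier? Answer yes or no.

IQR = Q3 − Q1 = 22.02 − 20.00 = 2.02.
Lower fence = Q1 − 1.5·IQR = 20.00 − 3.03 = 16.97.
Upper fence = Q3 + 1.5·IQR = 22.02 + 3.03 = 25.05.
22.09 lies within [16.97, 25.05].

no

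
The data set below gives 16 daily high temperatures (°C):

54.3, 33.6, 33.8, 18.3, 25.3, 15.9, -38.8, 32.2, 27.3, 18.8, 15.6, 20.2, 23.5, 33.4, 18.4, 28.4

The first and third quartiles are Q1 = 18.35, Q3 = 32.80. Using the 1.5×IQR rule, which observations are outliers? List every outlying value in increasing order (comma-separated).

IQR = Q3 − Q1 = 32.80 − 18.35 = 14.45.
Lower fence = Q1 − 1.5·IQR = 18.35 − 21.675 = -3.325.
Upper fence = Q3 + 1.5·IQR = 32.80 + 21.675 = 54.475.
-38.8 < -3.325 → outlier.
All remaining values lie within [-3.325, 54.475].

-38.8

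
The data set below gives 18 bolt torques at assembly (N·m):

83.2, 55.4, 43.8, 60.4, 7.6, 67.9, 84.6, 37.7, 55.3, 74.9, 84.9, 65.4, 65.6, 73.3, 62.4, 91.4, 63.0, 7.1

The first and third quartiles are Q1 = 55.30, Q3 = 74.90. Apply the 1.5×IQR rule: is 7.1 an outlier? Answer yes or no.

yes

IQR = Q3 − Q1 = 74.90 − 55.30 = 19.60.
Lower fence = Q1 − 1.5·IQR = 55.30 − 29.40 = 25.90.
Upper fence = Q3 + 1.5·IQR = 74.90 + 29.40 = 104.30.
7.1 lies below the lower fence.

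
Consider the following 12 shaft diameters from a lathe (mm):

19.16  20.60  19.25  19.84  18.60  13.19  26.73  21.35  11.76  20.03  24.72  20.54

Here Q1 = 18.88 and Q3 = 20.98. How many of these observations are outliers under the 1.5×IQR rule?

IQR = 2.10; fences at 18.88 − 3.15 = 15.73 and 20.98 + 3.15 = 24.13.
Outside the cutoffs: 11.76, 13.19, 24.72, 26.73.

4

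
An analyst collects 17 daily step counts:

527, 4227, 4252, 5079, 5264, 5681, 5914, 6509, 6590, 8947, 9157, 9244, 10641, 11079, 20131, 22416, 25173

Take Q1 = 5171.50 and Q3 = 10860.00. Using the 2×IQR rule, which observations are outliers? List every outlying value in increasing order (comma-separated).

IQR = Q3 − Q1 = 10860.00 − 5171.50 = 5688.50.
Lower fence = Q1 − 2·IQR = 5171.50 − 11377.00 = -6205.50.
Upper fence = Q3 + 2·IQR = 10860.00 + 11377.00 = 22237.00.
22416 > 22237.00 → outlier.
25173 > 22237.00 → outlier.
All remaining values lie within [-6205.50, 22237.00].

22416, 25173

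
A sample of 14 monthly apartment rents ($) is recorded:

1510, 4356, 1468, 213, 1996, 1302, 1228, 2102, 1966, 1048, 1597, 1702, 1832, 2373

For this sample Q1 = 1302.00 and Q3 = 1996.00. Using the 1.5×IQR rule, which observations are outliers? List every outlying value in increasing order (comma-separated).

213, 4356

IQR = Q3 − Q1 = 1996.00 − 1302.00 = 694.00.
Lower fence = Q1 − 1.5·IQR = 1302.00 − 1041.00 = 261.00.
Upper fence = Q3 + 1.5·IQR = 1996.00 + 1041.00 = 3037.00.
213 < 261.00 → outlier.
4356 > 3037.00 → outlier.
All remaining values lie within [261.00, 3037.00].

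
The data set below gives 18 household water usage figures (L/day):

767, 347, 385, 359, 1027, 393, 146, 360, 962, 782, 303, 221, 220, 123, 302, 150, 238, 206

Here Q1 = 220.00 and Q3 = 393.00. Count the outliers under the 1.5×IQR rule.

4

IQR = 173.00; fences at 220.00 − 259.50 = -39.50 and 393.00 + 259.50 = 652.50.
Outside the cutoffs: 767, 782, 962, 1027.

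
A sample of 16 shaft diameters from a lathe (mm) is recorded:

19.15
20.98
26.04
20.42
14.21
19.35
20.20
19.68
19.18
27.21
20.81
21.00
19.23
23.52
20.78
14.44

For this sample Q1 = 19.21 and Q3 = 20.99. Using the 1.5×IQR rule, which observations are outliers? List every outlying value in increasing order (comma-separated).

14.21, 14.44, 26.04, 27.21

IQR = Q3 − Q1 = 20.99 − 19.21 = 1.78.
Lower fence = Q1 − 1.5·IQR = 19.21 − 2.67 = 16.54.
Upper fence = Q3 + 1.5·IQR = 20.99 + 2.67 = 23.66.
14.21 < 16.54 → outlier.
14.44 < 16.54 → outlier.
26.04 > 23.66 → outlier.
27.21 > 23.66 → outlier.
All remaining values lie within [16.54, 23.66].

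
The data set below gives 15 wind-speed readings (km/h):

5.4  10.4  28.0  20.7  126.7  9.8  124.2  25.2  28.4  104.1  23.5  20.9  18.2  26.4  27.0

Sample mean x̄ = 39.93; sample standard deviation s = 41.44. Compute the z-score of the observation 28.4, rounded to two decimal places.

-0.28

z = (28.4 − 39.93) / 41.44 = -0.28.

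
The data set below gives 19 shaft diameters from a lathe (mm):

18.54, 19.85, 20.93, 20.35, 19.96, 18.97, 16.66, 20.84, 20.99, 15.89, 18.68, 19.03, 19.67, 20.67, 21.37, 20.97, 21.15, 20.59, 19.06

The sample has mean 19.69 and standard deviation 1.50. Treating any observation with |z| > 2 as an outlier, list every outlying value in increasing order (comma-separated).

15.89, 16.66

Cutoffs at x̄ ± 2s: 19.69 ± 2·1.50 = [16.69, 22.69].
15.89: z = -2.53, |z| > 2 → outlier.
16.66: z = -2.02, |z| > 2 → outlier.
Every other value lies within [16.69, 22.69].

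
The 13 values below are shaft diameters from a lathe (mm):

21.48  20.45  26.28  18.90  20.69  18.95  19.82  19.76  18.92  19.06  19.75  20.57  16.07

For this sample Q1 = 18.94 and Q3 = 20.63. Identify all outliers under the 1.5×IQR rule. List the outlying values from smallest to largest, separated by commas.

IQR = Q3 − Q1 = 20.63 − 18.94 = 1.69.
Lower fence = Q1 − 1.5·IQR = 18.94 − 2.535 = 16.405.
Upper fence = Q3 + 1.5·IQR = 20.63 + 2.535 = 23.165.
16.07 < 16.405 → outlier.
26.28 > 23.165 → outlier.
All remaining values lie within [16.405, 23.165].

16.07, 26.28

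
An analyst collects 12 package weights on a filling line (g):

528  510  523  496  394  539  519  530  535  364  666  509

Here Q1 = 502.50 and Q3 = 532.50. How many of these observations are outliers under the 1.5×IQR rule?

IQR = 30.00; fences at 502.50 − 45.00 = 457.50 and 532.50 + 45.00 = 577.50.
Outside the cutoffs: 364, 394, 666.

3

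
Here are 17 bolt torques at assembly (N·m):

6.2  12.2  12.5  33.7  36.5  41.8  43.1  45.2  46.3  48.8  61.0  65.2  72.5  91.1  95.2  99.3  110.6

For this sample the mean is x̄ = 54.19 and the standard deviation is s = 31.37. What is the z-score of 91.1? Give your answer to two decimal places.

1.18

z = (91.1 − 54.19) / 31.37 = 1.18.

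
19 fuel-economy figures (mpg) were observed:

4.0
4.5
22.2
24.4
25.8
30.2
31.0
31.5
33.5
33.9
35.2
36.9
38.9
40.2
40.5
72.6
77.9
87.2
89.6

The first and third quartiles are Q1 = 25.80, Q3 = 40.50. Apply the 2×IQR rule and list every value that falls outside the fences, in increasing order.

IQR = Q3 − Q1 = 40.50 − 25.80 = 14.70.
Lower fence = Q1 − 2·IQR = 25.80 − 29.40 = -3.60.
Upper fence = Q3 + 2·IQR = 40.50 + 29.40 = 69.90.
72.6 > 69.90 → outlier.
77.9 > 69.90 → outlier.
87.2 > 69.90 → outlier.
89.6 > 69.90 → outlier.
All remaining values lie within [-3.60, 69.90].

72.6, 77.9, 87.2, 89.6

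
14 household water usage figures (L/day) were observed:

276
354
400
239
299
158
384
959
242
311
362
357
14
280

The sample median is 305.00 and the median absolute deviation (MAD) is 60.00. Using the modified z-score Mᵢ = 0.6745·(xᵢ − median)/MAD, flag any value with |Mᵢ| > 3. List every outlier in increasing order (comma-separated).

14, 959

|Mᵢ| > 3 ⇔ |xᵢ − 305.00| > 3·60.00/0.6745 = 266.86.
So outliers lie outside [38.14, 571.86].
14: M = -3.27 → outlier.
959: M = 7.35 → outlier.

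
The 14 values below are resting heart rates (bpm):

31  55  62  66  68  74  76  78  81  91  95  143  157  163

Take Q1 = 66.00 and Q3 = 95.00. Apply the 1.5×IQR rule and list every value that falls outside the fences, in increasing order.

143, 157, 163

IQR = Q3 − Q1 = 95.00 − 66.00 = 29.00.
Lower fence = Q1 − 1.5·IQR = 66.00 − 43.50 = 22.50.
Upper fence = Q3 + 1.5·IQR = 95.00 + 43.50 = 138.50.
143 > 138.50 → outlier.
157 > 138.50 → outlier.
163 > 138.50 → outlier.
All remaining values lie within [22.50, 138.50].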